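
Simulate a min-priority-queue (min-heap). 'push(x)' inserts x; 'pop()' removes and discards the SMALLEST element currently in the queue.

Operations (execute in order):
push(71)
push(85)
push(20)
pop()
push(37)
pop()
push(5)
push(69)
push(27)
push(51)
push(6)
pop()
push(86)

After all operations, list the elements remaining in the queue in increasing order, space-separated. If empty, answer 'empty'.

push(71): heap contents = [71]
push(85): heap contents = [71, 85]
push(20): heap contents = [20, 71, 85]
pop() → 20: heap contents = [71, 85]
push(37): heap contents = [37, 71, 85]
pop() → 37: heap contents = [71, 85]
push(5): heap contents = [5, 71, 85]
push(69): heap contents = [5, 69, 71, 85]
push(27): heap contents = [5, 27, 69, 71, 85]
push(51): heap contents = [5, 27, 51, 69, 71, 85]
push(6): heap contents = [5, 6, 27, 51, 69, 71, 85]
pop() → 5: heap contents = [6, 27, 51, 69, 71, 85]
push(86): heap contents = [6, 27, 51, 69, 71, 85, 86]

Answer: 6 27 51 69 71 85 86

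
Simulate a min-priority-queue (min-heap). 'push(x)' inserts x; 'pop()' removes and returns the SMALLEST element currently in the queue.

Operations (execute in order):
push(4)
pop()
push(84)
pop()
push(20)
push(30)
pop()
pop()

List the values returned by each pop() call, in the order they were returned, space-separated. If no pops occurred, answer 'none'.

push(4): heap contents = [4]
pop() → 4: heap contents = []
push(84): heap contents = [84]
pop() → 84: heap contents = []
push(20): heap contents = [20]
push(30): heap contents = [20, 30]
pop() → 20: heap contents = [30]
pop() → 30: heap contents = []

Answer: 4 84 20 30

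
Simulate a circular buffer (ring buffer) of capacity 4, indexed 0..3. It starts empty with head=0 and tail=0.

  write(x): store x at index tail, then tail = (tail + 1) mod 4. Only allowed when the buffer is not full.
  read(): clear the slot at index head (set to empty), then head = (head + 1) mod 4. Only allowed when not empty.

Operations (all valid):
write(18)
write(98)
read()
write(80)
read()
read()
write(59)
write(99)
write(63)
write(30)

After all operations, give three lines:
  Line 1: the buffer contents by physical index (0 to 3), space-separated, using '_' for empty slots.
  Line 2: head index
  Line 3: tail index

write(18): buf=[18 _ _ _], head=0, tail=1, size=1
write(98): buf=[18 98 _ _], head=0, tail=2, size=2
read(): buf=[_ 98 _ _], head=1, tail=2, size=1
write(80): buf=[_ 98 80 _], head=1, tail=3, size=2
read(): buf=[_ _ 80 _], head=2, tail=3, size=1
read(): buf=[_ _ _ _], head=3, tail=3, size=0
write(59): buf=[_ _ _ 59], head=3, tail=0, size=1
write(99): buf=[99 _ _ 59], head=3, tail=1, size=2
write(63): buf=[99 63 _ 59], head=3, tail=2, size=3
write(30): buf=[99 63 30 59], head=3, tail=3, size=4

Answer: 99 63 30 59
3
3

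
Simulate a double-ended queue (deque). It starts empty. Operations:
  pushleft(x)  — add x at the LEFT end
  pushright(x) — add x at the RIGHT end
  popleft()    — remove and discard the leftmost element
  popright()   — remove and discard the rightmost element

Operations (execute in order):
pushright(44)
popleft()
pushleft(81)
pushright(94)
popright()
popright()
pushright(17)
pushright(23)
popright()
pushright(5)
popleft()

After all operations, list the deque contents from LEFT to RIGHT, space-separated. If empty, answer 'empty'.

Answer: 5

Derivation:
pushright(44): [44]
popleft(): []
pushleft(81): [81]
pushright(94): [81, 94]
popright(): [81]
popright(): []
pushright(17): [17]
pushright(23): [17, 23]
popright(): [17]
pushright(5): [17, 5]
popleft(): [5]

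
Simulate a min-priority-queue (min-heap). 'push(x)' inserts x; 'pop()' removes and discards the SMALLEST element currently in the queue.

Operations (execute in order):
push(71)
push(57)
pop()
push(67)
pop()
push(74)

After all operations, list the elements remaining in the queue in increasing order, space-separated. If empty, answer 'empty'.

Answer: 71 74

Derivation:
push(71): heap contents = [71]
push(57): heap contents = [57, 71]
pop() → 57: heap contents = [71]
push(67): heap contents = [67, 71]
pop() → 67: heap contents = [71]
push(74): heap contents = [71, 74]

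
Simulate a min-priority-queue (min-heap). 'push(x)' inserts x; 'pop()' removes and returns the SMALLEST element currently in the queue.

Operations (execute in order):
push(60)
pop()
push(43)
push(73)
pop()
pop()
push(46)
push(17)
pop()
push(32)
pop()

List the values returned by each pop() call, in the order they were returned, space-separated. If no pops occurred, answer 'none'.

Answer: 60 43 73 17 32

Derivation:
push(60): heap contents = [60]
pop() → 60: heap contents = []
push(43): heap contents = [43]
push(73): heap contents = [43, 73]
pop() → 43: heap contents = [73]
pop() → 73: heap contents = []
push(46): heap contents = [46]
push(17): heap contents = [17, 46]
pop() → 17: heap contents = [46]
push(32): heap contents = [32, 46]
pop() → 32: heap contents = [46]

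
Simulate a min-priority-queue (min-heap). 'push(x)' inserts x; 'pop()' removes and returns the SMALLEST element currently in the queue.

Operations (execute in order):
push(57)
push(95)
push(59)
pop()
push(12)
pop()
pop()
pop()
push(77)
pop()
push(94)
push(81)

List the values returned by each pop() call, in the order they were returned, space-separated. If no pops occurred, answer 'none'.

push(57): heap contents = [57]
push(95): heap contents = [57, 95]
push(59): heap contents = [57, 59, 95]
pop() → 57: heap contents = [59, 95]
push(12): heap contents = [12, 59, 95]
pop() → 12: heap contents = [59, 95]
pop() → 59: heap contents = [95]
pop() → 95: heap contents = []
push(77): heap contents = [77]
pop() → 77: heap contents = []
push(94): heap contents = [94]
push(81): heap contents = [81, 94]

Answer: 57 12 59 95 77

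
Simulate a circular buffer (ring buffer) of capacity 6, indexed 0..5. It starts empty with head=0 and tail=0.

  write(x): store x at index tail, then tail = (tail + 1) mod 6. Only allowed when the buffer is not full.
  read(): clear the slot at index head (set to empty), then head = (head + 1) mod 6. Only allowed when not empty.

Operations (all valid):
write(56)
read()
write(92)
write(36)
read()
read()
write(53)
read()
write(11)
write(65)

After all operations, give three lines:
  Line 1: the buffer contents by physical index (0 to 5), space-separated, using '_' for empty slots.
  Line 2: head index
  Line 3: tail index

Answer: _ _ _ _ 11 65
4
0

Derivation:
write(56): buf=[56 _ _ _ _ _], head=0, tail=1, size=1
read(): buf=[_ _ _ _ _ _], head=1, tail=1, size=0
write(92): buf=[_ 92 _ _ _ _], head=1, tail=2, size=1
write(36): buf=[_ 92 36 _ _ _], head=1, tail=3, size=2
read(): buf=[_ _ 36 _ _ _], head=2, tail=3, size=1
read(): buf=[_ _ _ _ _ _], head=3, tail=3, size=0
write(53): buf=[_ _ _ 53 _ _], head=3, tail=4, size=1
read(): buf=[_ _ _ _ _ _], head=4, tail=4, size=0
write(11): buf=[_ _ _ _ 11 _], head=4, tail=5, size=1
write(65): buf=[_ _ _ _ 11 65], head=4, tail=0, size=2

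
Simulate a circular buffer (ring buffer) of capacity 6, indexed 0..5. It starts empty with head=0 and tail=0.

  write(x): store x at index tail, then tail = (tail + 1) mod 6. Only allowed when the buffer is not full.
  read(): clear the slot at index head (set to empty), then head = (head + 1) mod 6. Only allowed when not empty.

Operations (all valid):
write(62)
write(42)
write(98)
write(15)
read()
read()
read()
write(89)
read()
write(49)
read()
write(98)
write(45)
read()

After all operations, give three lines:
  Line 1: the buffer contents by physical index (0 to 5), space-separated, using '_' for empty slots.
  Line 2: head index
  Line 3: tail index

Answer: 98 45 _ _ _ _
0
2

Derivation:
write(62): buf=[62 _ _ _ _ _], head=0, tail=1, size=1
write(42): buf=[62 42 _ _ _ _], head=0, tail=2, size=2
write(98): buf=[62 42 98 _ _ _], head=0, tail=3, size=3
write(15): buf=[62 42 98 15 _ _], head=0, tail=4, size=4
read(): buf=[_ 42 98 15 _ _], head=1, tail=4, size=3
read(): buf=[_ _ 98 15 _ _], head=2, tail=4, size=2
read(): buf=[_ _ _ 15 _ _], head=3, tail=4, size=1
write(89): buf=[_ _ _ 15 89 _], head=3, tail=5, size=2
read(): buf=[_ _ _ _ 89 _], head=4, tail=5, size=1
write(49): buf=[_ _ _ _ 89 49], head=4, tail=0, size=2
read(): buf=[_ _ _ _ _ 49], head=5, tail=0, size=1
write(98): buf=[98 _ _ _ _ 49], head=5, tail=1, size=2
write(45): buf=[98 45 _ _ _ 49], head=5, tail=2, size=3
read(): buf=[98 45 _ _ _ _], head=0, tail=2, size=2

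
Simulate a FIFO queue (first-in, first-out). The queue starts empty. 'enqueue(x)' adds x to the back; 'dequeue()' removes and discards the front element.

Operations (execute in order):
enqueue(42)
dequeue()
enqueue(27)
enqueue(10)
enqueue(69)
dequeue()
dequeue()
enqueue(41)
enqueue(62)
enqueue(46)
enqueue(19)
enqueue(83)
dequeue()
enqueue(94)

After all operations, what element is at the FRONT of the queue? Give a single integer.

Answer: 41

Derivation:
enqueue(42): queue = [42]
dequeue(): queue = []
enqueue(27): queue = [27]
enqueue(10): queue = [27, 10]
enqueue(69): queue = [27, 10, 69]
dequeue(): queue = [10, 69]
dequeue(): queue = [69]
enqueue(41): queue = [69, 41]
enqueue(62): queue = [69, 41, 62]
enqueue(46): queue = [69, 41, 62, 46]
enqueue(19): queue = [69, 41, 62, 46, 19]
enqueue(83): queue = [69, 41, 62, 46, 19, 83]
dequeue(): queue = [41, 62, 46, 19, 83]
enqueue(94): queue = [41, 62, 46, 19, 83, 94]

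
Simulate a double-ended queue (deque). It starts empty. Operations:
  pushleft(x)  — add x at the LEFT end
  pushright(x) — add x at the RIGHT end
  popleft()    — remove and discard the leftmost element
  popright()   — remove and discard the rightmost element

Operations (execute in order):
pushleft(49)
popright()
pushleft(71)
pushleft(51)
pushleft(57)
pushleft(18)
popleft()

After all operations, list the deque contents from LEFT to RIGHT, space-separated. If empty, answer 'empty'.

Answer: 57 51 71

Derivation:
pushleft(49): [49]
popright(): []
pushleft(71): [71]
pushleft(51): [51, 71]
pushleft(57): [57, 51, 71]
pushleft(18): [18, 57, 51, 71]
popleft(): [57, 51, 71]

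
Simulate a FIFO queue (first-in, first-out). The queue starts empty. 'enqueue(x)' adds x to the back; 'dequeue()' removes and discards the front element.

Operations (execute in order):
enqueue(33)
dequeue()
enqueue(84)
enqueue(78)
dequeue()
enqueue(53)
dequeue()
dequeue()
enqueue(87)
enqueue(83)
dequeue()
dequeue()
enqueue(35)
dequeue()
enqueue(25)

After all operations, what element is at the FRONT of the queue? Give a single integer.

Answer: 25

Derivation:
enqueue(33): queue = [33]
dequeue(): queue = []
enqueue(84): queue = [84]
enqueue(78): queue = [84, 78]
dequeue(): queue = [78]
enqueue(53): queue = [78, 53]
dequeue(): queue = [53]
dequeue(): queue = []
enqueue(87): queue = [87]
enqueue(83): queue = [87, 83]
dequeue(): queue = [83]
dequeue(): queue = []
enqueue(35): queue = [35]
dequeue(): queue = []
enqueue(25): queue = [25]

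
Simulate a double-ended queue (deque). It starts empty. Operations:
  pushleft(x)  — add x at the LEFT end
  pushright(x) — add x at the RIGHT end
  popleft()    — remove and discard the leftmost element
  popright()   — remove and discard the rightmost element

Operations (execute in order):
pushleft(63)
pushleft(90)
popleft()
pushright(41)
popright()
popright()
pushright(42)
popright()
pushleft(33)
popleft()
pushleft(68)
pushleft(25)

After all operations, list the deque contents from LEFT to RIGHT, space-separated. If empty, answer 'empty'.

pushleft(63): [63]
pushleft(90): [90, 63]
popleft(): [63]
pushright(41): [63, 41]
popright(): [63]
popright(): []
pushright(42): [42]
popright(): []
pushleft(33): [33]
popleft(): []
pushleft(68): [68]
pushleft(25): [25, 68]

Answer: 25 68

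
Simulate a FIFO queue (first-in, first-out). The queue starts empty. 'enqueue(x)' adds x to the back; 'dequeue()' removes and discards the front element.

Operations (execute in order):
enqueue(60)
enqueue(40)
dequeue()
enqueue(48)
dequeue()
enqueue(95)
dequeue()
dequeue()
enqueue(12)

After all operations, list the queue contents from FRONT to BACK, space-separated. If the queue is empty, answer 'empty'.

Answer: 12

Derivation:
enqueue(60): [60]
enqueue(40): [60, 40]
dequeue(): [40]
enqueue(48): [40, 48]
dequeue(): [48]
enqueue(95): [48, 95]
dequeue(): [95]
dequeue(): []
enqueue(12): [12]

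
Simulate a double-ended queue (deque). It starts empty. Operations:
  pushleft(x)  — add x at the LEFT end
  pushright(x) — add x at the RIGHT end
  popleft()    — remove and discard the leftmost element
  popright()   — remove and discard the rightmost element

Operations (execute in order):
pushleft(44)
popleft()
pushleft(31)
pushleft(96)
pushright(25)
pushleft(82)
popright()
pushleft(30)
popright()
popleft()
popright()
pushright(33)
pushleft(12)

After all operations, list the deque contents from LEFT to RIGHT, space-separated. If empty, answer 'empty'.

Answer: 12 82 33

Derivation:
pushleft(44): [44]
popleft(): []
pushleft(31): [31]
pushleft(96): [96, 31]
pushright(25): [96, 31, 25]
pushleft(82): [82, 96, 31, 25]
popright(): [82, 96, 31]
pushleft(30): [30, 82, 96, 31]
popright(): [30, 82, 96]
popleft(): [82, 96]
popright(): [82]
pushright(33): [82, 33]
pushleft(12): [12, 82, 33]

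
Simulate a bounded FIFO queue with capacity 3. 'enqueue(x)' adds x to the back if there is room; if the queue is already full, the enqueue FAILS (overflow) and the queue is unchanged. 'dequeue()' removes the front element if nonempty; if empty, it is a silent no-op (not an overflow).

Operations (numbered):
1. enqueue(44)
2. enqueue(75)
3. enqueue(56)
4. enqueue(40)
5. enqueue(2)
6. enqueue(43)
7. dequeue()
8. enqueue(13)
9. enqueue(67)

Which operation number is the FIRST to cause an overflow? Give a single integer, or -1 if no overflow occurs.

Answer: 4

Derivation:
1. enqueue(44): size=1
2. enqueue(75): size=2
3. enqueue(56): size=3
4. enqueue(40): size=3=cap → OVERFLOW (fail)
5. enqueue(2): size=3=cap → OVERFLOW (fail)
6. enqueue(43): size=3=cap → OVERFLOW (fail)
7. dequeue(): size=2
8. enqueue(13): size=3
9. enqueue(67): size=3=cap → OVERFLOW (fail)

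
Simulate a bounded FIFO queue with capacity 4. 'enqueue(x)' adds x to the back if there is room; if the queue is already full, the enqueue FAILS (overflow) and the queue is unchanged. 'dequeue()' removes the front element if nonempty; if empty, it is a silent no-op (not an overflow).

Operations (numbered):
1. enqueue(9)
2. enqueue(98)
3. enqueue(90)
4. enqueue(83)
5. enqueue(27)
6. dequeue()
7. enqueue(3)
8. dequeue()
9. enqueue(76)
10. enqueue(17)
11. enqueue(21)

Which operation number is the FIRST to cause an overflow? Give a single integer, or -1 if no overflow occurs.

Answer: 5

Derivation:
1. enqueue(9): size=1
2. enqueue(98): size=2
3. enqueue(90): size=3
4. enqueue(83): size=4
5. enqueue(27): size=4=cap → OVERFLOW (fail)
6. dequeue(): size=3
7. enqueue(3): size=4
8. dequeue(): size=3
9. enqueue(76): size=4
10. enqueue(17): size=4=cap → OVERFLOW (fail)
11. enqueue(21): size=4=cap → OVERFLOW (fail)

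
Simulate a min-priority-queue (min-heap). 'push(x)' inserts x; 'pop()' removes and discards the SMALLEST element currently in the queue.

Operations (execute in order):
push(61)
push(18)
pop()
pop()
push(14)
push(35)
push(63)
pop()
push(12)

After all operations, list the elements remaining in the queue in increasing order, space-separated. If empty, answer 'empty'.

Answer: 12 35 63

Derivation:
push(61): heap contents = [61]
push(18): heap contents = [18, 61]
pop() → 18: heap contents = [61]
pop() → 61: heap contents = []
push(14): heap contents = [14]
push(35): heap contents = [14, 35]
push(63): heap contents = [14, 35, 63]
pop() → 14: heap contents = [35, 63]
push(12): heap contents = [12, 35, 63]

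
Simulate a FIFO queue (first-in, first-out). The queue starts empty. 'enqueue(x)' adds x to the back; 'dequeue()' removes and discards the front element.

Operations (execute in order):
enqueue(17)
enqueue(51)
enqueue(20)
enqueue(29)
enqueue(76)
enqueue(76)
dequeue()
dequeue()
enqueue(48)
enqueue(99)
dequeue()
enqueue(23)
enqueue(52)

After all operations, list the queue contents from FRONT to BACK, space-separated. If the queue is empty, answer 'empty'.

Answer: 29 76 76 48 99 23 52

Derivation:
enqueue(17): [17]
enqueue(51): [17, 51]
enqueue(20): [17, 51, 20]
enqueue(29): [17, 51, 20, 29]
enqueue(76): [17, 51, 20, 29, 76]
enqueue(76): [17, 51, 20, 29, 76, 76]
dequeue(): [51, 20, 29, 76, 76]
dequeue(): [20, 29, 76, 76]
enqueue(48): [20, 29, 76, 76, 48]
enqueue(99): [20, 29, 76, 76, 48, 99]
dequeue(): [29, 76, 76, 48, 99]
enqueue(23): [29, 76, 76, 48, 99, 23]
enqueue(52): [29, 76, 76, 48, 99, 23, 52]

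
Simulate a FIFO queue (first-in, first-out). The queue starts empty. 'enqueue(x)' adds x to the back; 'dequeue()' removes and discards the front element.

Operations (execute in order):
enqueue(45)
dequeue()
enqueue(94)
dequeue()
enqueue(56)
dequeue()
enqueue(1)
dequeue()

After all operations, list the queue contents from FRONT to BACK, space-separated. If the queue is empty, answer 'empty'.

Answer: empty

Derivation:
enqueue(45): [45]
dequeue(): []
enqueue(94): [94]
dequeue(): []
enqueue(56): [56]
dequeue(): []
enqueue(1): [1]
dequeue(): []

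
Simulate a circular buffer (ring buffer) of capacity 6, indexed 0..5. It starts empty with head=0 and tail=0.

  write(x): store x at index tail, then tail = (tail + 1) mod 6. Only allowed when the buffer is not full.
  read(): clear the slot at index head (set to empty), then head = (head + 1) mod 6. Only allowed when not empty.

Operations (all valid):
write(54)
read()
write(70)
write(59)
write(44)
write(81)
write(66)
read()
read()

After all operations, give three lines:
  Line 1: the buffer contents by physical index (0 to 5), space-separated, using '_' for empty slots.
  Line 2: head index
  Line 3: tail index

write(54): buf=[54 _ _ _ _ _], head=0, tail=1, size=1
read(): buf=[_ _ _ _ _ _], head=1, tail=1, size=0
write(70): buf=[_ 70 _ _ _ _], head=1, tail=2, size=1
write(59): buf=[_ 70 59 _ _ _], head=1, tail=3, size=2
write(44): buf=[_ 70 59 44 _ _], head=1, tail=4, size=3
write(81): buf=[_ 70 59 44 81 _], head=1, tail=5, size=4
write(66): buf=[_ 70 59 44 81 66], head=1, tail=0, size=5
read(): buf=[_ _ 59 44 81 66], head=2, tail=0, size=4
read(): buf=[_ _ _ 44 81 66], head=3, tail=0, size=3

Answer: _ _ _ 44 81 66
3
0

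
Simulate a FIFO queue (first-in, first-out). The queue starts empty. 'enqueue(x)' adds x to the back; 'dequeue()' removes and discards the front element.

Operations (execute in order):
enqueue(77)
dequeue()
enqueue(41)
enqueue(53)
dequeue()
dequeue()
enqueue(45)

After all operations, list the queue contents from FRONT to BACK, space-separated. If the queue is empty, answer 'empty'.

enqueue(77): [77]
dequeue(): []
enqueue(41): [41]
enqueue(53): [41, 53]
dequeue(): [53]
dequeue(): []
enqueue(45): [45]

Answer: 45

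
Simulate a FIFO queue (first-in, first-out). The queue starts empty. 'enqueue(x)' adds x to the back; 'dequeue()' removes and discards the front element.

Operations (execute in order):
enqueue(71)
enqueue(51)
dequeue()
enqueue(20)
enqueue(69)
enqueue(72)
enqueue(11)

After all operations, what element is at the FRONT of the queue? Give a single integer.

enqueue(71): queue = [71]
enqueue(51): queue = [71, 51]
dequeue(): queue = [51]
enqueue(20): queue = [51, 20]
enqueue(69): queue = [51, 20, 69]
enqueue(72): queue = [51, 20, 69, 72]
enqueue(11): queue = [51, 20, 69, 72, 11]

Answer: 51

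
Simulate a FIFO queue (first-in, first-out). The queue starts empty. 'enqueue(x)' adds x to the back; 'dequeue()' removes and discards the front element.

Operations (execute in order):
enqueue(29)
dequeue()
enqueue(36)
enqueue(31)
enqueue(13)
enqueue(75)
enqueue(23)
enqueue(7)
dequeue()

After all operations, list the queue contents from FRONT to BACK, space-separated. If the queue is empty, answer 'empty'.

enqueue(29): [29]
dequeue(): []
enqueue(36): [36]
enqueue(31): [36, 31]
enqueue(13): [36, 31, 13]
enqueue(75): [36, 31, 13, 75]
enqueue(23): [36, 31, 13, 75, 23]
enqueue(7): [36, 31, 13, 75, 23, 7]
dequeue(): [31, 13, 75, 23, 7]

Answer: 31 13 75 23 7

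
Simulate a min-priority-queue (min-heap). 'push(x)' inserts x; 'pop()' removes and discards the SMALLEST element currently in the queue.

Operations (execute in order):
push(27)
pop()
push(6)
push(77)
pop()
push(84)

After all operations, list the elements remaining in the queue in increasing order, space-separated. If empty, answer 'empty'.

Answer: 77 84

Derivation:
push(27): heap contents = [27]
pop() → 27: heap contents = []
push(6): heap contents = [6]
push(77): heap contents = [6, 77]
pop() → 6: heap contents = [77]
push(84): heap contents = [77, 84]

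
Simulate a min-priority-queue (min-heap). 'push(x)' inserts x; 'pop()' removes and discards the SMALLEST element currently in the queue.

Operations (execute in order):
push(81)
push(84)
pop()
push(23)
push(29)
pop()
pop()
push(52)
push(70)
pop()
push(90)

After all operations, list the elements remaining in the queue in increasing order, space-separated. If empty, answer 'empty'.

Answer: 70 84 90

Derivation:
push(81): heap contents = [81]
push(84): heap contents = [81, 84]
pop() → 81: heap contents = [84]
push(23): heap contents = [23, 84]
push(29): heap contents = [23, 29, 84]
pop() → 23: heap contents = [29, 84]
pop() → 29: heap contents = [84]
push(52): heap contents = [52, 84]
push(70): heap contents = [52, 70, 84]
pop() → 52: heap contents = [70, 84]
push(90): heap contents = [70, 84, 90]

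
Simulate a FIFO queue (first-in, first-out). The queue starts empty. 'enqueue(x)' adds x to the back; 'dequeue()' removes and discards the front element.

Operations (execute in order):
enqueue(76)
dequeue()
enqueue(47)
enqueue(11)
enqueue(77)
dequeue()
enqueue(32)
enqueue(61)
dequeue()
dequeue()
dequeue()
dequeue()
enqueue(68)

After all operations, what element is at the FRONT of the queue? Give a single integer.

Answer: 68

Derivation:
enqueue(76): queue = [76]
dequeue(): queue = []
enqueue(47): queue = [47]
enqueue(11): queue = [47, 11]
enqueue(77): queue = [47, 11, 77]
dequeue(): queue = [11, 77]
enqueue(32): queue = [11, 77, 32]
enqueue(61): queue = [11, 77, 32, 61]
dequeue(): queue = [77, 32, 61]
dequeue(): queue = [32, 61]
dequeue(): queue = [61]
dequeue(): queue = []
enqueue(68): queue = [68]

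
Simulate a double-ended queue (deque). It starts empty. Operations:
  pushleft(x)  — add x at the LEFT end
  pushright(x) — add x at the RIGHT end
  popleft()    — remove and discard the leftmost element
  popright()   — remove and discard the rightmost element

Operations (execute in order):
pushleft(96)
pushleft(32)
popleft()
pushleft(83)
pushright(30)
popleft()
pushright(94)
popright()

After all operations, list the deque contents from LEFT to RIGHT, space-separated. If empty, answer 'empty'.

pushleft(96): [96]
pushleft(32): [32, 96]
popleft(): [96]
pushleft(83): [83, 96]
pushright(30): [83, 96, 30]
popleft(): [96, 30]
pushright(94): [96, 30, 94]
popright(): [96, 30]

Answer: 96 30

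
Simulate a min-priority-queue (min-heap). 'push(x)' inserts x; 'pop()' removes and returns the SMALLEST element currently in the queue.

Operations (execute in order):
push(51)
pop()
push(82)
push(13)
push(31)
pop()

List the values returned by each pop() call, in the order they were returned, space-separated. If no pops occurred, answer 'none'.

push(51): heap contents = [51]
pop() → 51: heap contents = []
push(82): heap contents = [82]
push(13): heap contents = [13, 82]
push(31): heap contents = [13, 31, 82]
pop() → 13: heap contents = [31, 82]

Answer: 51 13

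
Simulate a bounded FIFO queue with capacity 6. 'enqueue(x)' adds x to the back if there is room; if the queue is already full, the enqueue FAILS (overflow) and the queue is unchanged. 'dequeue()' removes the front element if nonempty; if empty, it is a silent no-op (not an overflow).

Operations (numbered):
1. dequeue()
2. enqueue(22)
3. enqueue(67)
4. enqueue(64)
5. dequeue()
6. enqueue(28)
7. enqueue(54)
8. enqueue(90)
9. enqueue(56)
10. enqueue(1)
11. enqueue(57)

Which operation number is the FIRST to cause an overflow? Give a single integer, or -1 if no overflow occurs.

1. dequeue(): empty, no-op, size=0
2. enqueue(22): size=1
3. enqueue(67): size=2
4. enqueue(64): size=3
5. dequeue(): size=2
6. enqueue(28): size=3
7. enqueue(54): size=4
8. enqueue(90): size=5
9. enqueue(56): size=6
10. enqueue(1): size=6=cap → OVERFLOW (fail)
11. enqueue(57): size=6=cap → OVERFLOW (fail)

Answer: 10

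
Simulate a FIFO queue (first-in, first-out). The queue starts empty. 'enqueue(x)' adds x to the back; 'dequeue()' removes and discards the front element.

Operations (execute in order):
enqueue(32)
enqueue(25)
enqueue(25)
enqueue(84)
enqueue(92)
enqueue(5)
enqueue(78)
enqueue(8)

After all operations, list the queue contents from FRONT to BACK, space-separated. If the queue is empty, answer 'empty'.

enqueue(32): [32]
enqueue(25): [32, 25]
enqueue(25): [32, 25, 25]
enqueue(84): [32, 25, 25, 84]
enqueue(92): [32, 25, 25, 84, 92]
enqueue(5): [32, 25, 25, 84, 92, 5]
enqueue(78): [32, 25, 25, 84, 92, 5, 78]
enqueue(8): [32, 25, 25, 84, 92, 5, 78, 8]

Answer: 32 25 25 84 92 5 78 8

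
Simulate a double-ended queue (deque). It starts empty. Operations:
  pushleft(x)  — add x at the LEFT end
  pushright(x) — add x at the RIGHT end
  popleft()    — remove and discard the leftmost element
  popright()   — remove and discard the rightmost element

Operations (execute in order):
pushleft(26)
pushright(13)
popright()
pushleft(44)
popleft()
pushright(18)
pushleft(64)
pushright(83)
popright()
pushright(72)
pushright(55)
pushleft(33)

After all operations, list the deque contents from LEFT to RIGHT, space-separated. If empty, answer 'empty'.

pushleft(26): [26]
pushright(13): [26, 13]
popright(): [26]
pushleft(44): [44, 26]
popleft(): [26]
pushright(18): [26, 18]
pushleft(64): [64, 26, 18]
pushright(83): [64, 26, 18, 83]
popright(): [64, 26, 18]
pushright(72): [64, 26, 18, 72]
pushright(55): [64, 26, 18, 72, 55]
pushleft(33): [33, 64, 26, 18, 72, 55]

Answer: 33 64 26 18 72 55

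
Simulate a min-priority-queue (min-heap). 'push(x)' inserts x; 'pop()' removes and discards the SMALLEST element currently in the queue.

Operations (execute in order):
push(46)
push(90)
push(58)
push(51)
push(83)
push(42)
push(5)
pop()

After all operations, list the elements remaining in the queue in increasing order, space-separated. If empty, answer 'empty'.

Answer: 42 46 51 58 83 90

Derivation:
push(46): heap contents = [46]
push(90): heap contents = [46, 90]
push(58): heap contents = [46, 58, 90]
push(51): heap contents = [46, 51, 58, 90]
push(83): heap contents = [46, 51, 58, 83, 90]
push(42): heap contents = [42, 46, 51, 58, 83, 90]
push(5): heap contents = [5, 42, 46, 51, 58, 83, 90]
pop() → 5: heap contents = [42, 46, 51, 58, 83, 90]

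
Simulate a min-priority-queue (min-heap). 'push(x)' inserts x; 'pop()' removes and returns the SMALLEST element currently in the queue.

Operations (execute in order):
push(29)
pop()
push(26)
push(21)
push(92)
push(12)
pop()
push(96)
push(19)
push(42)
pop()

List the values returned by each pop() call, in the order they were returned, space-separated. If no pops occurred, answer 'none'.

push(29): heap contents = [29]
pop() → 29: heap contents = []
push(26): heap contents = [26]
push(21): heap contents = [21, 26]
push(92): heap contents = [21, 26, 92]
push(12): heap contents = [12, 21, 26, 92]
pop() → 12: heap contents = [21, 26, 92]
push(96): heap contents = [21, 26, 92, 96]
push(19): heap contents = [19, 21, 26, 92, 96]
push(42): heap contents = [19, 21, 26, 42, 92, 96]
pop() → 19: heap contents = [21, 26, 42, 92, 96]

Answer: 29 12 19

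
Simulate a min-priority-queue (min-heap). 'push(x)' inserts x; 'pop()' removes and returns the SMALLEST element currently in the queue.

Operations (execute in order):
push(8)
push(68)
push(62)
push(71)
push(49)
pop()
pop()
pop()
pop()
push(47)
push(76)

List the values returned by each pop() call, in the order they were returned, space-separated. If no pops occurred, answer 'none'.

Answer: 8 49 62 68

Derivation:
push(8): heap contents = [8]
push(68): heap contents = [8, 68]
push(62): heap contents = [8, 62, 68]
push(71): heap contents = [8, 62, 68, 71]
push(49): heap contents = [8, 49, 62, 68, 71]
pop() → 8: heap contents = [49, 62, 68, 71]
pop() → 49: heap contents = [62, 68, 71]
pop() → 62: heap contents = [68, 71]
pop() → 68: heap contents = [71]
push(47): heap contents = [47, 71]
push(76): heap contents = [47, 71, 76]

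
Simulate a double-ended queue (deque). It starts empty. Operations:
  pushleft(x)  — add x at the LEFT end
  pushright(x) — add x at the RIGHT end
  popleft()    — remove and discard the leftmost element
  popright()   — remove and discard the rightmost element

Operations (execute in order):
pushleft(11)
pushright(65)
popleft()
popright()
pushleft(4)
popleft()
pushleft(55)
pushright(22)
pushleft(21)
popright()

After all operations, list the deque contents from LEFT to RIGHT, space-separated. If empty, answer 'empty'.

pushleft(11): [11]
pushright(65): [11, 65]
popleft(): [65]
popright(): []
pushleft(4): [4]
popleft(): []
pushleft(55): [55]
pushright(22): [55, 22]
pushleft(21): [21, 55, 22]
popright(): [21, 55]

Answer: 21 55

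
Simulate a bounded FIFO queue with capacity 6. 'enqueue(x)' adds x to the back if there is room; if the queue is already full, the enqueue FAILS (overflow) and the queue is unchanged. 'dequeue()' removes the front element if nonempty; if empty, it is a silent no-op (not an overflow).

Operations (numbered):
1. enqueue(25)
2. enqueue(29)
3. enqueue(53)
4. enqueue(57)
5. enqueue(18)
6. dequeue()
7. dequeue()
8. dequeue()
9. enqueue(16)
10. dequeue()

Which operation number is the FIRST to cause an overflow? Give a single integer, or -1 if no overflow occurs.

1. enqueue(25): size=1
2. enqueue(29): size=2
3. enqueue(53): size=3
4. enqueue(57): size=4
5. enqueue(18): size=5
6. dequeue(): size=4
7. dequeue(): size=3
8. dequeue(): size=2
9. enqueue(16): size=3
10. dequeue(): size=2

Answer: -1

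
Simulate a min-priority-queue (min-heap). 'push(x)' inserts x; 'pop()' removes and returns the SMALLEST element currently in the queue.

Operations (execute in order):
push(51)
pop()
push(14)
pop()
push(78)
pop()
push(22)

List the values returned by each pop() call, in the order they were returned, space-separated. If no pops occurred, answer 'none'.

push(51): heap contents = [51]
pop() → 51: heap contents = []
push(14): heap contents = [14]
pop() → 14: heap contents = []
push(78): heap contents = [78]
pop() → 78: heap contents = []
push(22): heap contents = [22]

Answer: 51 14 78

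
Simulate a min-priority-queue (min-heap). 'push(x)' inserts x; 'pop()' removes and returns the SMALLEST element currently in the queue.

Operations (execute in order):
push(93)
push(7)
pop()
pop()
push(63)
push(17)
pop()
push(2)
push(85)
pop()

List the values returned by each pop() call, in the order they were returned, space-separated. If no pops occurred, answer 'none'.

Answer: 7 93 17 2

Derivation:
push(93): heap contents = [93]
push(7): heap contents = [7, 93]
pop() → 7: heap contents = [93]
pop() → 93: heap contents = []
push(63): heap contents = [63]
push(17): heap contents = [17, 63]
pop() → 17: heap contents = [63]
push(2): heap contents = [2, 63]
push(85): heap contents = [2, 63, 85]
pop() → 2: heap contents = [63, 85]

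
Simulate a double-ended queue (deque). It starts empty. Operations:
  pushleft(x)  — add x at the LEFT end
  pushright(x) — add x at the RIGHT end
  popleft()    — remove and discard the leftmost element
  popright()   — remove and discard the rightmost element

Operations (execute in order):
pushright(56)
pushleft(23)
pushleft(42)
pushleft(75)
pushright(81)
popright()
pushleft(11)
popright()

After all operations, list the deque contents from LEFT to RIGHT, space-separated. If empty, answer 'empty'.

pushright(56): [56]
pushleft(23): [23, 56]
pushleft(42): [42, 23, 56]
pushleft(75): [75, 42, 23, 56]
pushright(81): [75, 42, 23, 56, 81]
popright(): [75, 42, 23, 56]
pushleft(11): [11, 75, 42, 23, 56]
popright(): [11, 75, 42, 23]

Answer: 11 75 42 23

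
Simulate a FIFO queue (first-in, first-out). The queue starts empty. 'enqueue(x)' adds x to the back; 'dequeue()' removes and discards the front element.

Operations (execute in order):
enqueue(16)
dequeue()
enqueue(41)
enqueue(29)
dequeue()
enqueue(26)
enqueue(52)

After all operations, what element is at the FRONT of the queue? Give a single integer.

enqueue(16): queue = [16]
dequeue(): queue = []
enqueue(41): queue = [41]
enqueue(29): queue = [41, 29]
dequeue(): queue = [29]
enqueue(26): queue = [29, 26]
enqueue(52): queue = [29, 26, 52]

Answer: 29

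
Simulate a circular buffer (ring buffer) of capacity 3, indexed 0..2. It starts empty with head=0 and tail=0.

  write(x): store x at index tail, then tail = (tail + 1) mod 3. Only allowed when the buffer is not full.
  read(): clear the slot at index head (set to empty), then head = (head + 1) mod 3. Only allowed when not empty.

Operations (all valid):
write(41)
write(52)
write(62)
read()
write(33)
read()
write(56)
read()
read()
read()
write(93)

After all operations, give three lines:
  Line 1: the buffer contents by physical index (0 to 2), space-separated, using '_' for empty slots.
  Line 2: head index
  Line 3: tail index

write(41): buf=[41 _ _], head=0, tail=1, size=1
write(52): buf=[41 52 _], head=0, tail=2, size=2
write(62): buf=[41 52 62], head=0, tail=0, size=3
read(): buf=[_ 52 62], head=1, tail=0, size=2
write(33): buf=[33 52 62], head=1, tail=1, size=3
read(): buf=[33 _ 62], head=2, tail=1, size=2
write(56): buf=[33 56 62], head=2, tail=2, size=3
read(): buf=[33 56 _], head=0, tail=2, size=2
read(): buf=[_ 56 _], head=1, tail=2, size=1
read(): buf=[_ _ _], head=2, tail=2, size=0
write(93): buf=[_ _ 93], head=2, tail=0, size=1

Answer: _ _ 93
2
0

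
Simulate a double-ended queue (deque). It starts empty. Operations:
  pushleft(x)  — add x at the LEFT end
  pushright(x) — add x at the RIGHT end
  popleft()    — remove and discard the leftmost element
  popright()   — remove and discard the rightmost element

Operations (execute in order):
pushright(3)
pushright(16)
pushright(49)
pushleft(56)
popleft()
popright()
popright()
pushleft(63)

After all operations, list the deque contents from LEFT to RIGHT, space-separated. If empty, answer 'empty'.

pushright(3): [3]
pushright(16): [3, 16]
pushright(49): [3, 16, 49]
pushleft(56): [56, 3, 16, 49]
popleft(): [3, 16, 49]
popright(): [3, 16]
popright(): [3]
pushleft(63): [63, 3]

Answer: 63 3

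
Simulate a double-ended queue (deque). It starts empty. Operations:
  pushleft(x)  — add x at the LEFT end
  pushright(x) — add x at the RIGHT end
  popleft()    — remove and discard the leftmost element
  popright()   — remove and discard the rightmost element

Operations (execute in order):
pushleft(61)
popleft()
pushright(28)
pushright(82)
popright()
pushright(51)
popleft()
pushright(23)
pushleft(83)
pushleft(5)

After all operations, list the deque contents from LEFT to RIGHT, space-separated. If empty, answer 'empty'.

Answer: 5 83 51 23

Derivation:
pushleft(61): [61]
popleft(): []
pushright(28): [28]
pushright(82): [28, 82]
popright(): [28]
pushright(51): [28, 51]
popleft(): [51]
pushright(23): [51, 23]
pushleft(83): [83, 51, 23]
pushleft(5): [5, 83, 51, 23]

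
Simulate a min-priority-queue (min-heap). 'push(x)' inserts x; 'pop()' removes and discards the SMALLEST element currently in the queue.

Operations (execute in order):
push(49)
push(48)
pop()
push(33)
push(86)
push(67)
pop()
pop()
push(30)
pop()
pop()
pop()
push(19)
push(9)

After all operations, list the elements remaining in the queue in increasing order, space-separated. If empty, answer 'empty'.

Answer: 9 19

Derivation:
push(49): heap contents = [49]
push(48): heap contents = [48, 49]
pop() → 48: heap contents = [49]
push(33): heap contents = [33, 49]
push(86): heap contents = [33, 49, 86]
push(67): heap contents = [33, 49, 67, 86]
pop() → 33: heap contents = [49, 67, 86]
pop() → 49: heap contents = [67, 86]
push(30): heap contents = [30, 67, 86]
pop() → 30: heap contents = [67, 86]
pop() → 67: heap contents = [86]
pop() → 86: heap contents = []
push(19): heap contents = [19]
push(9): heap contents = [9, 19]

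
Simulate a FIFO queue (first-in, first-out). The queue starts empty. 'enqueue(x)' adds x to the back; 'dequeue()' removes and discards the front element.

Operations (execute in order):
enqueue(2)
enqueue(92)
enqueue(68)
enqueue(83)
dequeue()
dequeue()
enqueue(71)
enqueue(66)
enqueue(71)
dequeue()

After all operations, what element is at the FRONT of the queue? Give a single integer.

Answer: 83

Derivation:
enqueue(2): queue = [2]
enqueue(92): queue = [2, 92]
enqueue(68): queue = [2, 92, 68]
enqueue(83): queue = [2, 92, 68, 83]
dequeue(): queue = [92, 68, 83]
dequeue(): queue = [68, 83]
enqueue(71): queue = [68, 83, 71]
enqueue(66): queue = [68, 83, 71, 66]
enqueue(71): queue = [68, 83, 71, 66, 71]
dequeue(): queue = [83, 71, 66, 71]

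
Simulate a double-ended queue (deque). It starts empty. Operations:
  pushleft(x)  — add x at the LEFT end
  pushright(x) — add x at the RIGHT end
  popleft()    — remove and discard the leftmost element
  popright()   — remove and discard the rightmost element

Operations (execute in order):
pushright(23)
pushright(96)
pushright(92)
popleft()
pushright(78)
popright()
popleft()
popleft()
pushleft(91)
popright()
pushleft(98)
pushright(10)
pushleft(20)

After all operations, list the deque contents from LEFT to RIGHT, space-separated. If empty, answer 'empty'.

pushright(23): [23]
pushright(96): [23, 96]
pushright(92): [23, 96, 92]
popleft(): [96, 92]
pushright(78): [96, 92, 78]
popright(): [96, 92]
popleft(): [92]
popleft(): []
pushleft(91): [91]
popright(): []
pushleft(98): [98]
pushright(10): [98, 10]
pushleft(20): [20, 98, 10]

Answer: 20 98 10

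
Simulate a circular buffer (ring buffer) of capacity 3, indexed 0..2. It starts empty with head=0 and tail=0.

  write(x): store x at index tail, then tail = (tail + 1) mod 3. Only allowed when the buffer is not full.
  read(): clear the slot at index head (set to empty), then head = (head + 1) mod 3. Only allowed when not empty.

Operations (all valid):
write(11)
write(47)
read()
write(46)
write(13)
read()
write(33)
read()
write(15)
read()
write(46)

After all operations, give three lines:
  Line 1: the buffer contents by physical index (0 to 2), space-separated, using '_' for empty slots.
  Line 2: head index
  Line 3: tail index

write(11): buf=[11 _ _], head=0, tail=1, size=1
write(47): buf=[11 47 _], head=0, tail=2, size=2
read(): buf=[_ 47 _], head=1, tail=2, size=1
write(46): buf=[_ 47 46], head=1, tail=0, size=2
write(13): buf=[13 47 46], head=1, tail=1, size=3
read(): buf=[13 _ 46], head=2, tail=1, size=2
write(33): buf=[13 33 46], head=2, tail=2, size=3
read(): buf=[13 33 _], head=0, tail=2, size=2
write(15): buf=[13 33 15], head=0, tail=0, size=3
read(): buf=[_ 33 15], head=1, tail=0, size=2
write(46): buf=[46 33 15], head=1, tail=1, size=3

Answer: 46 33 15
1
1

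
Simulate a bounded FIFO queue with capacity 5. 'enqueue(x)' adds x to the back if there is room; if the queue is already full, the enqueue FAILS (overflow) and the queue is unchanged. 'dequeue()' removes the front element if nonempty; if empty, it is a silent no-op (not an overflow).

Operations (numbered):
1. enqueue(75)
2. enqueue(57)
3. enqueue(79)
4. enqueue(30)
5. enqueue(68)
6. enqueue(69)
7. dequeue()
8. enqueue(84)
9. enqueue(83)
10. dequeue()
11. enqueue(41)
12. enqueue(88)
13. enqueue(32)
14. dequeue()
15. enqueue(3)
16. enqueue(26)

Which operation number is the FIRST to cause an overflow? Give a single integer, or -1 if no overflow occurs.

Answer: 6

Derivation:
1. enqueue(75): size=1
2. enqueue(57): size=2
3. enqueue(79): size=3
4. enqueue(30): size=4
5. enqueue(68): size=5
6. enqueue(69): size=5=cap → OVERFLOW (fail)
7. dequeue(): size=4
8. enqueue(84): size=5
9. enqueue(83): size=5=cap → OVERFLOW (fail)
10. dequeue(): size=4
11. enqueue(41): size=5
12. enqueue(88): size=5=cap → OVERFLOW (fail)
13. enqueue(32): size=5=cap → OVERFLOW (fail)
14. dequeue(): size=4
15. enqueue(3): size=5
16. enqueue(26): size=5=cap → OVERFLOW (fail)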